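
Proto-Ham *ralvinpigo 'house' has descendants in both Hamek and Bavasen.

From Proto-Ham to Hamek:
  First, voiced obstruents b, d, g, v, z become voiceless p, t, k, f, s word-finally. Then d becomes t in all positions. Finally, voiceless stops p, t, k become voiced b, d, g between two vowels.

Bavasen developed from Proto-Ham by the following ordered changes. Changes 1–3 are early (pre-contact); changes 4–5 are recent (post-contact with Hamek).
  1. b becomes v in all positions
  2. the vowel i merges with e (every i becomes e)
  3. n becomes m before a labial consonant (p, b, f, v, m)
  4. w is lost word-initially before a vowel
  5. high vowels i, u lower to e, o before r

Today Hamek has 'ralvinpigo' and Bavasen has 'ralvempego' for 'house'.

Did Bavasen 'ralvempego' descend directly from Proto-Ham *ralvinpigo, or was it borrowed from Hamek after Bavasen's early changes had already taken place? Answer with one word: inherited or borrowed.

If inherited, *ralvinpigo would pass through all of Bavasen's changes:
Bavasen: *ralvinpigo
  ralvinpigo (rule 1 does not apply)
  ralvinpigo → ralvenpego   [vowel merger]
  ralvenpego → ralvempego   [nasal place assimilation]
  ralvempego (rule 4 does not apply)
  ralvempego (rule 5 does not apply)
  giving Bavasen ralvempego.
If borrowed from Hamek 'ralvinpigo' after the early changes, it would undergo only the recent ones:
  rule 4 (glide loss): no change (ralvinpigo)
  rule 5 (pre-rhotic lowering): no change (ralvinpigo)
  ⇒ as a loan: ralvinpigo
Bavasen 'ralvempego' matches the inherited outcome exactly, so it is an inherited cognate, not a loan.

inherited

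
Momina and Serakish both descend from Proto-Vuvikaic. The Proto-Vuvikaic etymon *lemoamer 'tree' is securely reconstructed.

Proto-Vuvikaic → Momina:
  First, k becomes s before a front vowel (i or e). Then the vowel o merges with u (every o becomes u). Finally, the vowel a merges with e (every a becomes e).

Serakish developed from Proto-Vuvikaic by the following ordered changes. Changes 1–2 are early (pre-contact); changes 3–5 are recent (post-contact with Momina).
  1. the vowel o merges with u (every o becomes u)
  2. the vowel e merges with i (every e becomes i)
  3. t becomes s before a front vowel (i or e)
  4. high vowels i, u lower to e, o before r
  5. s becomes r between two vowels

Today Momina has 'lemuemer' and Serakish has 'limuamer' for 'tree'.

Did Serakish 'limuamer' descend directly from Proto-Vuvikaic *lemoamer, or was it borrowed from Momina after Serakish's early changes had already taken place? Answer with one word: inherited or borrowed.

If inherited, *lemoamer would pass through all of Serakish's changes:
Serakish: *lemoamer > lemuamer > limuamir > limuamer  (by vowel merger, vowel merger, pre-rhotic lowering)
If borrowed from Momina 'lemuemer' after the early changes, it would undergo only the recent ones:
  rule 3 (palatalisation): no change (lemuemer)
  rule 4 (pre-rhotic lowering): no change (lemuemer)
  rule 5 (rhotacism): no change (lemuemer)
  ⇒ as a loan: lemuemer
Serakish 'limuamer' matches the inherited outcome exactly, so it is an inherited cognate, not a loan.

inherited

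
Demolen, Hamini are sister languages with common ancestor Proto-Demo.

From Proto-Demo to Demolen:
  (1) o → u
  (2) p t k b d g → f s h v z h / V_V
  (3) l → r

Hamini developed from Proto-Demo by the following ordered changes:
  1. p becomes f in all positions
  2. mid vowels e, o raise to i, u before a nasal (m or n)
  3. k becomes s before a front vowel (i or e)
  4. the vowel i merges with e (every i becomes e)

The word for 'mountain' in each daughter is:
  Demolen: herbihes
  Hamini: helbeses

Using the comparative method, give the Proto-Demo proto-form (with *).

*helbikes

Position 6: Demolen has h, Hamini has s. Taking the neighbouring segments as reconstructed: Demolen h could go back to *k or *g or *h; Hamini s could go back to *k or *s — the one source consistent with every daughter is *k.
Position 3: Demolen has r, Hamini has l. Hamini preserves l here (none of its changes turn any other segment into l), so the proto-segment is *l.
Verify the candidate proto-form against each daughter:
Demolen: *helbikes > helbihes > herbihes  (by intervocalic lenition, unconditioned shift)
Hamini: start from *helbikes.
  rule 1: no change — helbikes
  rule 2: no change — helbikes
  rule 3 (palatalisation): helbikes → helbises
  rule 4 (vowel merger): helbises → helbeses
  ⇒ Hamini helbeses
No other proto-form is consistent with every reflex, so the reconstruction is *helbikes.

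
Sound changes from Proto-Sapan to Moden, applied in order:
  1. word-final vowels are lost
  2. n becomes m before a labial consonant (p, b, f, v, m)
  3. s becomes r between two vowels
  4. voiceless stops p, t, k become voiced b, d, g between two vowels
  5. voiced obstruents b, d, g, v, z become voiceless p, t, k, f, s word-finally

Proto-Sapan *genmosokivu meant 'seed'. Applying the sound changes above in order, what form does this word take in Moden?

Moden: *genmosokivu > genmosokiv > gemmosokiv > gemmorokiv > gemmorogiv > gemmorogif  (by apocope, nasal place assimilation, rhotacism, intervocalic voicing, final devoicing)

gemmorogif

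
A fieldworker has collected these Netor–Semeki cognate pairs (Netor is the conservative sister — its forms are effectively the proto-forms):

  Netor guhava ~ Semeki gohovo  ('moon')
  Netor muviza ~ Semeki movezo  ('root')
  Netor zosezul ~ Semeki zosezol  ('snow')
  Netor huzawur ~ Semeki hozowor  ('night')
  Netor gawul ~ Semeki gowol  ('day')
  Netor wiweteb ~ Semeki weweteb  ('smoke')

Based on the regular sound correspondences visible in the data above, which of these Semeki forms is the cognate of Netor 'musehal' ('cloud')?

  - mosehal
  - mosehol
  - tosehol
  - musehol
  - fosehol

mosehol

guhava ~ gohovo, zosezul ~ zosezol — Netor u corresponds to Semeki o after a consonant, before a consonant other than r, m, n, p, b, f, v.
huzawur ~ hozowor, gawul ~ gowol — Netor a corresponds to Semeki o after a consonant, before a consonant other than r, m, n, p, b, f, v.
Applying these to Netor 'musehal':
  musehal → mosehal   (u→o after a consonant, before a consonant other than r, m, n, p, b, f, v)
  mosehal → mosehol   (a→o after a consonant, before a consonant other than r, m, n, p, b, f, v)
So the Semeki cognate is 'mosehol'.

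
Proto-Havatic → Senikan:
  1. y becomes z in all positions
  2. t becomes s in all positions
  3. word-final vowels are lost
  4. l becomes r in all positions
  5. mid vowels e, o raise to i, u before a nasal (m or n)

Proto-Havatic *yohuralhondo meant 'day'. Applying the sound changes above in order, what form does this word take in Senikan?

zohurarhund

Senikan: start from *yohuralhondo.
  rule 1 (unconditioned shift): yohuralhondo → zohuralhondo
  rule 2: no change — zohuralhondo
  rule 3 (apocope): zohuralhondo → zohuralhond
  rule 4 (unconditioned shift): zohuralhond → zohurarhond
  rule 5 (pre-nasal raising): zohurarhond → zohurarhund
  ⇒ Senikan zohurarhund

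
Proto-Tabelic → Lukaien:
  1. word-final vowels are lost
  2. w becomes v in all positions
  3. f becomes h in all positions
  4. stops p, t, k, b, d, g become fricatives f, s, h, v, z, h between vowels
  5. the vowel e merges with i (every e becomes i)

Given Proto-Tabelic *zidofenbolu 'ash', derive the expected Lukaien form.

zizohinbol

Lukaien: *zidofenbolu
  zidofenbolu → zidofenbol   [apocope]
  zidofenbol (rule 2 does not apply)
  zidofenbol → zidohenbol   [unconditioned shift]
  zidohenbol → zizohenbol   [intervocalic lenition]
  zizohenbol → zizohinbol   [vowel merger]
  giving Lukaien zizohinbol.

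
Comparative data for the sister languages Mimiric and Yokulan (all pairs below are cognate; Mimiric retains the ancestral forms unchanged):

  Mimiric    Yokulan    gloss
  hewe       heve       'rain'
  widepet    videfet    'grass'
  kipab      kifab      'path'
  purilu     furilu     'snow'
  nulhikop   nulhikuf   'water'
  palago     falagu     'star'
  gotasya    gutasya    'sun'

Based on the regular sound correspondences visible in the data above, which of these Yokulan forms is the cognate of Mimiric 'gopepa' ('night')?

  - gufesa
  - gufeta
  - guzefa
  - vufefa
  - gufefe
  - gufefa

gufefa

nulhikop ~ nulhikuf — Mimiric o corresponds to Yokulan u after a consonant, before a labial obstruent.
widepet ~ videfet — Mimiric p corresponds to Yokulan f between vowels (before a front vowel).
kipab ~ kifab — Mimiric p corresponds to Yokulan f between vowels (before a back vowel).
Applying these to Mimiric 'gopepa':
  gopepa → gupepa   (o→u after a consonant, before a labial obstruent)
  gupepa → gufepa   (p→f between vowels (before a front vowel))
  gufepa → gufefa   (p→f between vowels (before a back vowel))
So the Yokulan cognate is 'gufefa'.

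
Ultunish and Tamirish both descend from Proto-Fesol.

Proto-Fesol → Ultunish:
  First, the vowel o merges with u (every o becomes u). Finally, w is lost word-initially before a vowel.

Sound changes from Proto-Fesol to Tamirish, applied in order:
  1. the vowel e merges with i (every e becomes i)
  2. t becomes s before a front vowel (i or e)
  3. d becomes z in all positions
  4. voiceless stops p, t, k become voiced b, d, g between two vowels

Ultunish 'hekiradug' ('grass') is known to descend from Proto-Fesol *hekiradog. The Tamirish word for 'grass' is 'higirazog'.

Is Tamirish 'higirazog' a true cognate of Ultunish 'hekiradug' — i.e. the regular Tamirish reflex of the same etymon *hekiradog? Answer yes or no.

yes

Derive the expected Tamirish reflex of *hekiradog:
Tamirish: *hekiradog
  hekiradog → hikiradog   [vowel merger]
  hikiradog (rule 2 does not apply)
  hikiradog → hikirazog   [unconditioned shift]
  hikirazog → higirazog   [intervocalic voicing]
  giving Tamirish higirazog.
Tamirish 'higirazog' matches the regular reflex exactly, so the pair is cognate.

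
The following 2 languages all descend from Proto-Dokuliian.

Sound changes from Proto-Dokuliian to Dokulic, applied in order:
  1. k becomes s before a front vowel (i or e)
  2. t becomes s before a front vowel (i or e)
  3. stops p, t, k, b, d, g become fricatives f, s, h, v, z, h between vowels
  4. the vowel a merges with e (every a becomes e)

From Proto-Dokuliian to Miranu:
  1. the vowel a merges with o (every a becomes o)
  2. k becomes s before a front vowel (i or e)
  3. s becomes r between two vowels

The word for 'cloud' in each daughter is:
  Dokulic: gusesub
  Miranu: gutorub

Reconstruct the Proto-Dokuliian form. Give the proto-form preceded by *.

*gutasub

Position 4: Dokulic has e, Miranu has o. Taking the neighbouring segments as reconstructed: Dokulic e could go back to *a or *e; Miranu o could go back to *a or *o — the one source consistent with every daughter is *a.
Position 3: Dokulic has s, Miranu has t. Miranu preserves t here (none of its changes turn any other segment into t), so the proto-segment is *t.
Position 5: Dokulic has s, Miranu has r. Taking the neighbouring segments as reconstructed: Dokulic s could go back to *t or *s; Miranu r could go back to *s or *r — the one source consistent with every daughter is *s.
This points to *gutasub. Verify forward in each daughter:
Dokulic: *gutasub
  gutasub (rule 1 does not apply)
  gutasub (rule 2 does not apply)
  gutasub → gusasub   [intervocalic lenition]
  gusasub → gusesub   [vowel merger]
  giving Dokulic gusesub.
Miranu: start from *gutasub.
  rule 1 (vowel merger): gutasub → gutosub
  rule 2: no change — gutosub
  rule 3 (rhotacism): gutosub → gutorub
  ⇒ Miranu gutorub
*gutasub is the unique common source.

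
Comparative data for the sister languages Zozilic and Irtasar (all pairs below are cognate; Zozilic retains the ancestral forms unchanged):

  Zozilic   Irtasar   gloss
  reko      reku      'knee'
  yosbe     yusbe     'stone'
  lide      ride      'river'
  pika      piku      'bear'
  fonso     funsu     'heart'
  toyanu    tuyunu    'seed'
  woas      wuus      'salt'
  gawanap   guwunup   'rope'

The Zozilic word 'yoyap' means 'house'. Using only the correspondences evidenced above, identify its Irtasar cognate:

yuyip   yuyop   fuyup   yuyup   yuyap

yosbe ~ yusbe, toyanu ~ tuyunu — Zozilic o corresponds to Irtasar u after a consonant, before a consonant other than r, m, n, p, b, f, v.
gawanap ~ guwunup — Zozilic a corresponds to Irtasar u after a consonant, before a labial obstruent.
Applying these to Zozilic 'yoyap':
  yoyap → yuyap   (o→u after a consonant, before a consonant other than r, m, n, p, b, f, v)
  yuyap → yuyup   (a→u after a consonant, before a labial obstruent)
So the Irtasar cognate is 'yuyup'.

yuyup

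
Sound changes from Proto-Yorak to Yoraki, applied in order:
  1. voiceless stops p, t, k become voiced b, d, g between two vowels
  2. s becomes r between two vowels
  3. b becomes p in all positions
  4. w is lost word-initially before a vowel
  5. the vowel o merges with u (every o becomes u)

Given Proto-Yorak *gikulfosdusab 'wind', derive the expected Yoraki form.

Yoraki: *gikulfosdusab
  gikulfosdusab → gigulfosdusab   [intervocalic voicing]
  gigulfosdusab → gigulfosdurab   [rhotacism]
  gigulfosdurab → gigulfosdurap   [unconditioned shift]
  gigulfosdurap (rule 4 does not apply)
  gigulfosdurap → gigulfusdurap   [vowel merger]
  giving Yoraki gigulfusdurap.

gigulfusdurap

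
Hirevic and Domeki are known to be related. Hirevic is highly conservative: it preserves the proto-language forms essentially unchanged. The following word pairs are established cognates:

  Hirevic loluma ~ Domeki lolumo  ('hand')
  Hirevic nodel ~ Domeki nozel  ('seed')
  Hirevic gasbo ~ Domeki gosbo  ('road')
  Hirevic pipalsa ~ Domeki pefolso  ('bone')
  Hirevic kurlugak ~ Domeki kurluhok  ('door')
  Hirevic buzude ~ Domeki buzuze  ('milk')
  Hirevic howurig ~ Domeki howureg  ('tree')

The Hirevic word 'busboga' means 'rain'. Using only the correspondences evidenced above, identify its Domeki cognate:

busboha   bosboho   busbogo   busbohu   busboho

kurlugak ~ kurluhok — Hirevic g corresponds to Domeki h between vowels (before a back vowel).
loluma ~ lolumo, pipalsa ~ pefolso — Hirevic a corresponds to Domeki o word-finally.
Applying these to Hirevic 'busboga':
  busboga → busboha   (g→h between vowels (before a back vowel))
  busboha → busboho   (a→o word-finally)
So the Domeki cognate is 'busboho'.

busboho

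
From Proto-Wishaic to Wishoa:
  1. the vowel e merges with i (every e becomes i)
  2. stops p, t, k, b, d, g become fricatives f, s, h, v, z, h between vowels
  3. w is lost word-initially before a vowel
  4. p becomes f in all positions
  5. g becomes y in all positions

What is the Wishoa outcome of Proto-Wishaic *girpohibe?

Wishoa: *girpohibe
  girpohibe → girpohibi   [vowel merger]
  girpohibi → girpohivi   [intervocalic lenition]
  girpohivi (rule 3 does not apply)
  girpohivi → girfohivi   [unconditioned shift]
  girfohivi → yirfohivi   [unconditioned shift]
  giving Wishoa yirfohivi.

yirfohivi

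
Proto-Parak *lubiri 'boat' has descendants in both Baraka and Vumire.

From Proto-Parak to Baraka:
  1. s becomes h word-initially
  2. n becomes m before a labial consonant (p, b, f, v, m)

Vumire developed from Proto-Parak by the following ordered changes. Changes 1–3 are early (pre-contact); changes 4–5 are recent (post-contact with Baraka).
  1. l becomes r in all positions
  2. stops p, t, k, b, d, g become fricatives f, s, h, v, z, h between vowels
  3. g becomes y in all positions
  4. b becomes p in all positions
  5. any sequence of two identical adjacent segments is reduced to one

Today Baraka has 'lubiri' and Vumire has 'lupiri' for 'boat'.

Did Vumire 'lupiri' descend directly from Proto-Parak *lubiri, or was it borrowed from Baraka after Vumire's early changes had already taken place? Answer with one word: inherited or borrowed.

If inherited, *lubiri would pass through all of Vumire's changes:
Vumire: *lubiri > rubiri > ruviri  (by unconditioned shift, intervocalic lenition)
If borrowed from Baraka 'lubiri' after the early changes, it would undergo only the recent ones:
  rule 4 (unconditioned shift): lubiri → lupiri
  rule 5 (degemination): no change (lupiri)
  ⇒ as a loan: lupiri
Vumire 'lupiri' matches the loan outcome 'lupiri', not the inherited 'ruviri' — it skipped the early Vumire changes, so it was borrowed from Baraka.

borrowed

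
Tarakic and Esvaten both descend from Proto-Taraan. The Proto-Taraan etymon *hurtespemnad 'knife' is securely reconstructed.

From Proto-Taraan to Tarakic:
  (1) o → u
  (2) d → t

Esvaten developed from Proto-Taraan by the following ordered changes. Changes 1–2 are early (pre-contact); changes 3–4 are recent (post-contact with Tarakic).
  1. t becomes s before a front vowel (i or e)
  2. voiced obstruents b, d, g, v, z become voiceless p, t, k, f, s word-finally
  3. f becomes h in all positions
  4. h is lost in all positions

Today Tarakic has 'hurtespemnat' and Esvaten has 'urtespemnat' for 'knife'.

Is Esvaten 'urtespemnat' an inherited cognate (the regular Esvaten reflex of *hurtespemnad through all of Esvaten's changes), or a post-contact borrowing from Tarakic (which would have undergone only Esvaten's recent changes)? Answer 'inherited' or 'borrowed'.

If inherited, *hurtespemnad would pass through all of Esvaten's changes:
Esvaten: start from *hurtespemnad.
  rule 1 (palatalisation): hurtespemnad → hursespemnad
  rule 2 (final devoicing): hursespemnad → hursespemnat
  rule 3: no change — hursespemnat
  rule 4 (h-loss): hursespemnat → ursespemnat
  ⇒ Esvaten ursespemnat
If borrowed from Tarakic 'hurtespemnat' after the early changes, it would undergo only the recent ones:
  rule 3 (unconditioned shift): no change (hurtespemnat)
  rule 4 (h-loss): hurtespemnat → urtespemnat
  ⇒ as a loan: urtespemnat
Esvaten 'urtespemnat' matches the loan outcome 'urtespemnat', not the inherited 'ursespemnat' — it skipped the early Esvaten changes, so it was borrowed from Tarakic.

borrowed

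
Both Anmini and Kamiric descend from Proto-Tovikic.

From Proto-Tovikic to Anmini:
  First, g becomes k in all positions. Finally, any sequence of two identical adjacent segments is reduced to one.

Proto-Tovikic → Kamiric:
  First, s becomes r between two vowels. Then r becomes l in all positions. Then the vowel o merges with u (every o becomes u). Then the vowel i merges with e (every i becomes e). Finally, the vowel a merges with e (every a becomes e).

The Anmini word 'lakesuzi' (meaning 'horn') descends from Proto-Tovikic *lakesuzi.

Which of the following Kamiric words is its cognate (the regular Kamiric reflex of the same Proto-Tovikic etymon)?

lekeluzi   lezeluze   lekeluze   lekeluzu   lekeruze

lekeluze

Kamiric: start from *lakesuzi.
  rule 1 (rhotacism): lakesuzi → lakeruzi
  rule 2 (unconditioned shift): lakeruzi → lakeluzi
  rule 3: no change — lakeluzi
  rule 4 (vowel merger): lakeluzi → lakeluze
  rule 5 (vowel merger): lakeluze → lekeluze
  ⇒ Kamiric lekeluze
The other candidates each miss or misapply at least one Kamiric change.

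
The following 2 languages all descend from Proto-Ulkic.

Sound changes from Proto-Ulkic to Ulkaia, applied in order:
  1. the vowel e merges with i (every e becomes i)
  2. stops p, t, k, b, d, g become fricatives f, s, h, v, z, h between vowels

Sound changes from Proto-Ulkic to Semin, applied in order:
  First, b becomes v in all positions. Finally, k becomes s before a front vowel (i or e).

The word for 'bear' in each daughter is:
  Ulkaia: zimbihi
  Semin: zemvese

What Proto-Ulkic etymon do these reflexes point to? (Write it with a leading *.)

Position 6: Ulkaia has h, Semin has s. Taking the neighbouring segments as reconstructed: Ulkaia h could go back to *k or *g or *h; Semin s could go back to *k or *s — the one source consistent with every daughter is *k.
Position 2: Ulkaia has i, Semin has e. Semin preserves e here (none of its changes turn any other segment into e), so the proto-segment is *e.
Position 7: Ulkaia has i, Semin has e. Semin preserves e here (none of its changes turn any other segment into e), so the proto-segment is *e.
Continuing position by position gives *zembeke; check it forward:
Ulkaia: *zembeke > zimbiki > zimbihi  (by vowel merger, intervocalic lenition)
Semin: *zembeke > zemveke > zemvese  (by unconditioned shift, palatalisation)
Only *zembeke yields all of Ulkaia zimbihi, Semin zemvese.

*zembeke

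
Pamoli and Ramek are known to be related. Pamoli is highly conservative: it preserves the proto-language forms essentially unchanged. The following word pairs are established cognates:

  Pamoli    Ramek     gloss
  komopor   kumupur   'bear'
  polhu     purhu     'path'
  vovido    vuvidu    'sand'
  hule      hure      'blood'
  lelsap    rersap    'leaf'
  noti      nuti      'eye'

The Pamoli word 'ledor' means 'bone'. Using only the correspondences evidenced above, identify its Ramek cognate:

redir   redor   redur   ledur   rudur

lelsap ~ rersap — Pamoli l corresponds to Ramek r word-initially before a front vowel.
komopor ~ kumupur — Pamoli o corresponds to Ramek u after a consonant, before r.
Applying these to Pamoli 'ledor':
  ledor → redor   (l→r word-initially before a front vowel)
  redor → redur   (o→u after a consonant, before r)
So the Ramek cognate is 'redur'.

redur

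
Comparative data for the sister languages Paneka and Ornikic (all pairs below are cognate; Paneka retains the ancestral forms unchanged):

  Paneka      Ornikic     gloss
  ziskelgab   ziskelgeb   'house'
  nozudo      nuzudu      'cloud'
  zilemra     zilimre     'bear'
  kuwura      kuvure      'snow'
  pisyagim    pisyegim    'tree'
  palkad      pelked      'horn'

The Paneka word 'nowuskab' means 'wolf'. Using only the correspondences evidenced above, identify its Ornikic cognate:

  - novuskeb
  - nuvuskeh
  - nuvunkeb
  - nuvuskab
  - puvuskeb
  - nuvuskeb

nuvuskeb

nozudo ~ nuzudu — Paneka o corresponds to Ornikic u after a consonant, before a consonant other than r, m, n, p, b, f, v.
kuwura ~ kuvure — Paneka w corresponds to Ornikic v between vowels (before a back vowel).
ziskelgab ~ ziskelgeb — Paneka a corresponds to Ornikic e after a consonant, before a labial obstruent.
Applying these to Paneka 'nowuskab':
  nowuskab → nuwuskab   (o→u after a consonant, before a consonant other than r, m, n, p, b, f, v)
  nuwuskab → nuvuskab   (w→v between vowels (before a back vowel))
  nuvuskab → nuvuskeb   (a→e after a consonant, before a labial obstruent)
So the Ornikic cognate is 'nuvuskeb'.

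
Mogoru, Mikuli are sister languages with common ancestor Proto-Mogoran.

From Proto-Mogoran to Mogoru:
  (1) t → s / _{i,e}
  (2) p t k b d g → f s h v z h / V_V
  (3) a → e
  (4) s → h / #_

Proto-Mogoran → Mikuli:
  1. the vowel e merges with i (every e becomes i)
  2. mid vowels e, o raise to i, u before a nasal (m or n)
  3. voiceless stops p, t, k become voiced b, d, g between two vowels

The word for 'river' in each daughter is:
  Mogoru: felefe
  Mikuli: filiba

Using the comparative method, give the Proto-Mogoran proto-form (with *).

*felepa

Position 6: Mogoru has e, Mikuli has a. Mikuli preserves a here (none of its changes turn any other segment into a), so the proto-segment is *a.
Position 5: Mogoru has f, Mikuli has b. Taking the neighbouring segments as reconstructed: Mogoru f could go back to *p or *f; Mikuli b could go back to *p or *b — the one source consistent with every daughter is *p.
Position 4: Mogoru has e, Mikuli has i. Taking the neighbouring segments as reconstructed: Mogoru e could go back to *a or *e; Mikuli i could go back to *e or *i — the one source consistent with every daughter is *e.
Continuing position by position gives *felepa; check it forward:
Mogoru: start from *felepa.
  rule 1: no change — felepa
  rule 2 (intervocalic lenition): felepa → felefa
  rule 3 (vowel merger): felefa → felefe
  rule 4: no change — felefe
  ⇒ Mogoru felefe
Mikuli: *felepa
  felepa → filipa   [vowel merger]
  filipa (rule 2 does not apply)
  filipa → filiba   [intervocalic voicing]
  giving Mikuli filiba.
No other proto-form is consistent with every reflex, so the reconstruction is *felepa.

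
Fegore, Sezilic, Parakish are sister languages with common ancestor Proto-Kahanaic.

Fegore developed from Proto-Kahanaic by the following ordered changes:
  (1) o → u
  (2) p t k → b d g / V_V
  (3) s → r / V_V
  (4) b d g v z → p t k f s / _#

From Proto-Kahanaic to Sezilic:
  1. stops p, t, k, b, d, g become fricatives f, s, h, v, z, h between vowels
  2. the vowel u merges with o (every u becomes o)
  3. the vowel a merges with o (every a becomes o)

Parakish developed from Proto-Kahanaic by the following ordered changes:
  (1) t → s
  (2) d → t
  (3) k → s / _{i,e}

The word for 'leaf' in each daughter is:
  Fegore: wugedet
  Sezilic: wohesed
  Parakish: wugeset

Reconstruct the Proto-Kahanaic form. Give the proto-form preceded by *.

*wugeted

Position 5: Fegore has d, Sezilic has s, Parakish has s. Taking the neighbouring segments as reconstructed: Fegore d could go back to *t or *d; Sezilic s could go back to *t or *s; Parakish s could go back to *t or *k or *s — the one source consistent with every daughter is *t.
Position 7: Fegore has t, Sezilic has d, Parakish has t. Sezilic preserves d here (none of its changes turn any other segment into d), so the proto-segment is *d.
Verify the candidate proto-form against each daughter:
Fegore: *wugeted > wugeded > wugedet  (by intervocalic voicing, final devoicing)
Sezilic: *wugeted
  wugeted → wuhesed   [intervocalic lenition]
  wuhesed → wohesed   [vowel merger]
  wohesed (rule 3 does not apply)
  giving Sezilic wohesed.
Parakish: *wugeted > wugesed > wugeset  (by unconditioned shift, unconditioned shift)
No other proto-form is consistent with every reflex, so the reconstruction is *wugeted.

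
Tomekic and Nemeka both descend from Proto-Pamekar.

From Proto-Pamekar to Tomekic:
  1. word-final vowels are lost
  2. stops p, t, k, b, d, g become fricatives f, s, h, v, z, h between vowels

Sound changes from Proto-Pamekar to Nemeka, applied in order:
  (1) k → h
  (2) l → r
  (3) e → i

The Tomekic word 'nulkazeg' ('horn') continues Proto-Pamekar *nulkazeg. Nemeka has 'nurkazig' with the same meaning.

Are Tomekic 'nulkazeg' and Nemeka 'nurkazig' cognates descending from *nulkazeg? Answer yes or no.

Derive the expected Nemeka reflex of *nulkazeg:
Nemeka: *nulkazeg > nulhazeg > nurhazeg > nurhazig  (by unconditioned shift, unconditioned shift, vowel merger)
The regular Nemeka reflex would be 'nurhazig', but the attested form is 'nurkazig'. The correspondence is irregular, so they are not cognates (the Nemeka form has a different source).

no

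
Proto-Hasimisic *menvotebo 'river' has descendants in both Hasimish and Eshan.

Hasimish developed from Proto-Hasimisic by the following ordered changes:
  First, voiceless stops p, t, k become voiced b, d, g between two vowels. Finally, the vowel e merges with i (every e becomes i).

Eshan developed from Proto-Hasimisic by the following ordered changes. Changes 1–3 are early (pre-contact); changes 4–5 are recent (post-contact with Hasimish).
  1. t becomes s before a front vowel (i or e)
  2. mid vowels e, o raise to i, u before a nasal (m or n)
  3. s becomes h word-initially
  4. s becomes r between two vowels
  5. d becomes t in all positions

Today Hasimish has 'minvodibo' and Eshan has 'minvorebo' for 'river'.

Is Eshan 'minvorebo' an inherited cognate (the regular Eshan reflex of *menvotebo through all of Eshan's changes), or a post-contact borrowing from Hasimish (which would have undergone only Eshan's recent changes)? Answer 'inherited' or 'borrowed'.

inherited

If inherited, *menvotebo would pass through all of Eshan's changes:
Eshan: start from *menvotebo.
  rule 1 (palatalisation): menvotebo → menvosebo
  rule 2 (pre-nasal raising): menvosebo → minvosebo
  rule 3: no change — minvosebo
  rule 4 (rhotacism): minvosebo → minvorebo
  rule 5: no change — minvorebo
  ⇒ Eshan minvorebo
If borrowed from Hasimish 'minvodibo' after the early changes, it would undergo only the recent ones:
  rule 4 (rhotacism): no change (minvodibo)
  rule 5 (unconditioned shift): minvodibo → minvotibo
  ⇒ as a loan: minvotibo
Eshan 'minvorebo' matches the inherited outcome exactly, so it is an inherited cognate, not a loan.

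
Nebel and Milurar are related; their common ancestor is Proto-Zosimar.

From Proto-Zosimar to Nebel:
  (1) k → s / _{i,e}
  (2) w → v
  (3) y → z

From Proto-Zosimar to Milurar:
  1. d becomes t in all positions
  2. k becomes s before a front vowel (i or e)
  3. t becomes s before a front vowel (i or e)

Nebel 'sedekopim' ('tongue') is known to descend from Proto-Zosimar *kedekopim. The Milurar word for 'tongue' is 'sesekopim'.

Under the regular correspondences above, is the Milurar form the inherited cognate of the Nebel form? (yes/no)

Derive the expected Milurar reflex of *kedekopim:
Milurar: start from *kedekopim.
  rule 1 (unconditioned shift): kedekopim → ketekopim
  rule 2 (palatalisation): ketekopim → setekopim
  rule 3 (palatalisation): setekopim → sesekopim
  ⇒ Milurar sesekopim
Milurar 'sesekopim' matches the regular reflex exactly, so the pair is cognate.

yes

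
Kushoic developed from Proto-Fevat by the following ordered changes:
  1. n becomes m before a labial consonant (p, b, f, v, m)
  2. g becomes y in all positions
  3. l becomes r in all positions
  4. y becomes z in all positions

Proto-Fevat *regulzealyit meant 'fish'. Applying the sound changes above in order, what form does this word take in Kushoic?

Kushoic: *regulzealyit > reyulzealyit > reyurzearyit > rezurzearzit  (by unconditioned shift, unconditioned shift, unconditioned shift)

rezurzearzit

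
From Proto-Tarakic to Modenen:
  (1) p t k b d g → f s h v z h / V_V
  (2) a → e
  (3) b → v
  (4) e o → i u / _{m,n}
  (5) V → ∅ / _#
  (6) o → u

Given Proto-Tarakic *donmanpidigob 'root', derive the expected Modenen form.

Modenen: start from *donmanpidigob.
  rule 1 (intervocalic lenition): donmanpidigob → donmanpizihob
  rule 2 (vowel merger): donmanpizihob → donmenpizihob
  rule 3 (unconditioned shift): donmenpizihob → donmenpizihov
  rule 4 (pre-nasal raising): donmenpizihov → dunminpizihov
  rule 5: no change — dunminpizihov
  rule 6 (vowel merger): dunminpizihov → dunminpizihuv
  ⇒ Modenen dunminpizihuv

dunminpizihuv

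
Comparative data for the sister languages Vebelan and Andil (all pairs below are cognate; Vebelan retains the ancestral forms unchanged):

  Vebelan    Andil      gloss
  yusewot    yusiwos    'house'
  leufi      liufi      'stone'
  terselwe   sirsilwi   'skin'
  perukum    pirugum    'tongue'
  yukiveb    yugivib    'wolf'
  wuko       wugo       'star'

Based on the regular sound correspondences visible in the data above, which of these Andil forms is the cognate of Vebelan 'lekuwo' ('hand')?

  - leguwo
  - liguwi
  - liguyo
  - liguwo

yusewot ~ yusiwos, terselwe ~ sirsilwi — Vebelan e corresponds to Andil i after a consonant, before a consonant other than r, m, n, p, b, f, v.
perukum ~ pirugum — Vebelan k corresponds to Andil g between vowels (before a back vowel).
Applying these to Vebelan 'lekuwo':
  lekuwo → likuwo   (e→i after a consonant, before a consonant other than r, m, n, p, b, f, v)
  likuwo → liguwo   (k→g between vowels (before a back vowel))
So the Andil cognate is 'liguwo'.

liguwo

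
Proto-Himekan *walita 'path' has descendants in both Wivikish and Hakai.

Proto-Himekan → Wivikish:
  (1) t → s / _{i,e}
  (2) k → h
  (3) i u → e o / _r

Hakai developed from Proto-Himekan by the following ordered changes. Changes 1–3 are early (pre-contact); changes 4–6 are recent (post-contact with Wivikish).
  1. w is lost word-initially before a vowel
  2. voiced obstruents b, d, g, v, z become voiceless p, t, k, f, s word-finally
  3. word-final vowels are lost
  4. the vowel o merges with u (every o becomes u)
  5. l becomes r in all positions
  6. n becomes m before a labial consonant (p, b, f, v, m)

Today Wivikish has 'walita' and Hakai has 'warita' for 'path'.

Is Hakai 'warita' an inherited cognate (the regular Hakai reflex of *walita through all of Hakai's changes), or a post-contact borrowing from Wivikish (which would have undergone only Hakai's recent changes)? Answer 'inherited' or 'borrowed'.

borrowed

If inherited, *walita would pass through all of Hakai's changes:
Hakai: *walita > alita > alit > arit  (by glide loss, apocope, unconditioned shift)
If borrowed from Wivikish 'walita' after the early changes, it would undergo only the recent ones:
  rule 4 (vowel merger): no change (walita)
  rule 5 (unconditioned shift): walita → warita
  rule 6 (nasal place assimilation): no change (warita)
  ⇒ as a loan: warita
Hakai 'warita' matches the loan outcome 'warita', not the inherited 'arit' — it skipped the early Hakai changes, so it was borrowed from Wivikish.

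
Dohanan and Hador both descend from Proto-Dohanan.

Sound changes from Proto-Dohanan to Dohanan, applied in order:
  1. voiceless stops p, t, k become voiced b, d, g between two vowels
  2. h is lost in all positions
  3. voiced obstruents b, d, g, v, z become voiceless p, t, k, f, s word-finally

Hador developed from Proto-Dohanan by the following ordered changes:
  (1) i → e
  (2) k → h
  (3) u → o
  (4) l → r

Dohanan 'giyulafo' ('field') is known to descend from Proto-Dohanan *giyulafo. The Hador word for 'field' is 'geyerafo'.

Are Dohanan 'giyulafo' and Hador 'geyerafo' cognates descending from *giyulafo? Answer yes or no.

Derive the expected Hador reflex of *giyulafo:
Hador: *giyulafo > geyulafo > geyolafo > geyorafo  (by vowel merger, vowel merger, unconditioned shift)
The regular Hador reflex would be 'geyorafo', but the attested form is 'geyerafo'. The correspondence is irregular, so they are not cognates (the Hador form has a different source).

no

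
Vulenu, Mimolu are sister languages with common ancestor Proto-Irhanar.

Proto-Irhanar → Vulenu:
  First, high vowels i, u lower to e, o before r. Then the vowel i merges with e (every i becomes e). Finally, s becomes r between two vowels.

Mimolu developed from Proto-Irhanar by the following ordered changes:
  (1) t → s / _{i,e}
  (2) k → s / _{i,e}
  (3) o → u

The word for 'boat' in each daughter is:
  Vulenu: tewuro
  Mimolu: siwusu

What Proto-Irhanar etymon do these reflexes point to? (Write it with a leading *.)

Position 6: Vulenu has o, Mimolu has u. Taking the neighbouring segments as reconstructed: Vulenu o can only go back to *o; Mimolu u could go back to *o or *u — the one source consistent with every daughter is *o.
Position 5: Vulenu has r, Mimolu has s. Taking the neighbouring segments as reconstructed: Vulenu r can only go back to *s; Mimolu s can only go back to *s — the one source consistent with every daughter is *s.
This points to *tiwuso. Verify forward in each daughter:
Vulenu: *tiwuso
  tiwuso (rule 1 does not apply)
  tiwuso → tewuso   [vowel merger]
  tewuso → tewuro   [rhotacism]
  giving Vulenu tewuro.
Mimolu: *tiwuso > siwuso > siwusu  (by palatalisation, vowel merger)
No other proto-form is consistent with every reflex, so the reconstruction is *tiwuso.

*tiwuso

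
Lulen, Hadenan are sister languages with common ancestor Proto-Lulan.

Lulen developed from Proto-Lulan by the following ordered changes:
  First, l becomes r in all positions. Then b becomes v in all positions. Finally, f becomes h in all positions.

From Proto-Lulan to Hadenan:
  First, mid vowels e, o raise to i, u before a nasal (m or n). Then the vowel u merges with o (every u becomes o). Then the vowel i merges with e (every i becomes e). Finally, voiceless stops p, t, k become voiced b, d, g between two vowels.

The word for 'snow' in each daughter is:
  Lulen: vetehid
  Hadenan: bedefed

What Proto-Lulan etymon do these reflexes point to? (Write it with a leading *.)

*betefid

Position 6: Lulen has i, Hadenan has e. Lulen preserves i here (none of its changes turn any other segment into i), so the proto-segment is *i.
Position 5: Lulen has h, Hadenan has f. Hadenan preserves f here (none of its changes turn any other segment into f), so the proto-segment is *f.
This points to *betefid. Verify forward in each daughter:
Lulen: start from *betefid.
  rule 1: no change — betefid
  rule 2 (unconditioned shift): betefid → vetefid
  rule 3 (unconditioned shift): vetefid → vetehid
  ⇒ Lulen vetehid
Hadenan: start from *betefid.
  rule 1: no change — betefid
  rule 2: no change — betefid
  rule 3 (vowel merger): betefid → betefed
  rule 4 (intervocalic voicing): betefed → bedefed
  ⇒ Hadenan bedefed
No other proto-form is consistent with every reflex, so the reconstruction is *betefid.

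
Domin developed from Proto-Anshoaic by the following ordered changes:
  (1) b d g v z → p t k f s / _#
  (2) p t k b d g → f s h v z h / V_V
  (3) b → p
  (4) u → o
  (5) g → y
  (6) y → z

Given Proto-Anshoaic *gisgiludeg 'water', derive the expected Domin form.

ziszilozek

Domin: *gisgiludeg > gisgiludek > gisgiluzek > gisgilozek > yisyilozek > ziszilozek  (by final devoicing, intervocalic lenition, vowel merger, unconditioned shift, unconditioned shift)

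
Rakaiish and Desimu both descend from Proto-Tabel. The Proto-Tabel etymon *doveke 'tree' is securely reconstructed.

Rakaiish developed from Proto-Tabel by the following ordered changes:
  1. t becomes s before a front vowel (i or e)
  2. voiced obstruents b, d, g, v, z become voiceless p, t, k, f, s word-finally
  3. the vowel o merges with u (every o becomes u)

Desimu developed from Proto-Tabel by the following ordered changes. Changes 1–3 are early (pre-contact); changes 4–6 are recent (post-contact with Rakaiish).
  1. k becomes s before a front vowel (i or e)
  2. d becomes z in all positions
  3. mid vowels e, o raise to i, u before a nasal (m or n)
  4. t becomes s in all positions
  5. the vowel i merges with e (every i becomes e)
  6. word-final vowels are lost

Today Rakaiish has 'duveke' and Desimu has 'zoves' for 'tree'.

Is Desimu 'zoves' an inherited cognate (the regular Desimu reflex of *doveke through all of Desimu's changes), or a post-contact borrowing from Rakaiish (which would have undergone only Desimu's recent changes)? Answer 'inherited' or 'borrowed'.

If inherited, *doveke would pass through all of Desimu's changes:
Desimu: *doveke > dovese > zovese > zoves  (by palatalisation, unconditioned shift, apocope)
If borrowed from Rakaiish 'duveke' after the early changes, it would undergo only the recent ones:
  rule 4 (unconditioned shift): no change (duveke)
  rule 5 (vowel merger): no change (duveke)
  rule 6 (apocope): duveke → duvek
  ⇒ as a loan: duvek
Desimu 'zoves' matches the inherited outcome exactly, so it is an inherited cognate, not a loan.

inherited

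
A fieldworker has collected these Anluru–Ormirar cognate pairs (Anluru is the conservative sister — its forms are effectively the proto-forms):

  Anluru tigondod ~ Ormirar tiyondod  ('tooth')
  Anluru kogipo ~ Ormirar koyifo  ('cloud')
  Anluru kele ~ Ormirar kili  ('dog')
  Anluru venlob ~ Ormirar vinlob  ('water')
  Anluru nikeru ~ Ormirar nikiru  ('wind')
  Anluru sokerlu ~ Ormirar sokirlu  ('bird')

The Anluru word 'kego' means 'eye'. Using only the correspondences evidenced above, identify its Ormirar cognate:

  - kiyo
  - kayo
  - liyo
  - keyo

kele ~ kili — Anluru e corresponds to Ormirar i after a consonant, before a consonant other than r, m, n, p, b, f, v.
tigondod ~ tiyondod — Anluru g corresponds to Ormirar y between vowels (before a back vowel).
Applying these to Anluru 'kego':
  kego → kigo   (e→i after a consonant, before a consonant other than r, m, n, p, b, f, v)
  kigo → kiyo   (g→y between vowels (before a back vowel))
So the Ormirar cognate is 'kiyo'.

kiyo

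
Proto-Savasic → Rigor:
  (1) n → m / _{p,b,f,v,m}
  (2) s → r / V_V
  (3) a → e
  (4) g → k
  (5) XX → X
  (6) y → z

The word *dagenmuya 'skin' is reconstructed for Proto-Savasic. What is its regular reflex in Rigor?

Rigor: start from *dagenmuya.
  rule 1 (nasal place assimilation): dagenmuya → dagemmuya
  rule 2: no change — dagemmuya
  rule 3 (vowel merger): dagemmuya → degemmuye
  rule 4 (unconditioned shift): degemmuye → dekemmuye
  rule 5 (degemination): dekemmuye → dekemuye
  rule 6 (unconditioned shift): dekemuye → dekemuze
  ⇒ Rigor dekemuze

dekemuze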